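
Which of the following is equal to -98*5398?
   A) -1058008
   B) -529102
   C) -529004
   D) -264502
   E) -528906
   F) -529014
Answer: C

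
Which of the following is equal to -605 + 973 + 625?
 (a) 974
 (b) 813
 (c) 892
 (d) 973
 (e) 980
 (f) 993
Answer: f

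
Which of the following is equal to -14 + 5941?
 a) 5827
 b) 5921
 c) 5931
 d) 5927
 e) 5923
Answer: d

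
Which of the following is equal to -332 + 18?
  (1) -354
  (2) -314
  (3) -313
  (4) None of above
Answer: 2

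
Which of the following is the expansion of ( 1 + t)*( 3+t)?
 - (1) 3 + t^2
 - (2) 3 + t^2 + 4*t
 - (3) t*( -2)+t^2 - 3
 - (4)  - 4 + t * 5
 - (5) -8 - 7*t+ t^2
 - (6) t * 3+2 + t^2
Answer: 2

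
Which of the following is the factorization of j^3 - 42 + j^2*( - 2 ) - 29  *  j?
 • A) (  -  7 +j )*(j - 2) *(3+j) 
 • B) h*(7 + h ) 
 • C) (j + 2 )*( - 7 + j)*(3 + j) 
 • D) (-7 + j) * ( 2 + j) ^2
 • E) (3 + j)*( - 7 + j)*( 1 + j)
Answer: C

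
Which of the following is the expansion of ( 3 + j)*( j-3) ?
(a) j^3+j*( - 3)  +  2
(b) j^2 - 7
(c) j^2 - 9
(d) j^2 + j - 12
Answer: c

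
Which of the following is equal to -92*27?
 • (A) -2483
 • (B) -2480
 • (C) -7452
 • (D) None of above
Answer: D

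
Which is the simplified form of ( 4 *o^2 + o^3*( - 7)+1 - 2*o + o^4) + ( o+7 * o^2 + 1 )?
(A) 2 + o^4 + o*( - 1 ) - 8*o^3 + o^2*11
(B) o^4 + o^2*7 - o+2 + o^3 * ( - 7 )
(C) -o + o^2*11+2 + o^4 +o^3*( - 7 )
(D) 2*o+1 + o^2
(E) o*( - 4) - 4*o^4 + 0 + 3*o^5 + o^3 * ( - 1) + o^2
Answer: C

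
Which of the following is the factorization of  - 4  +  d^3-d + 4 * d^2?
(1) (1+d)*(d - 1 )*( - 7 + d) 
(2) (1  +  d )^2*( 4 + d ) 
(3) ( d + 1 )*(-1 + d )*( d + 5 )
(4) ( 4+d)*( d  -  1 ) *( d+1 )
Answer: 4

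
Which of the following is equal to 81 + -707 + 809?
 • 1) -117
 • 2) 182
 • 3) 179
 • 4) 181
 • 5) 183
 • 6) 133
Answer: 5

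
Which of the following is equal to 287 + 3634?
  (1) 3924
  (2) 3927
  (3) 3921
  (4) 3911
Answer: 3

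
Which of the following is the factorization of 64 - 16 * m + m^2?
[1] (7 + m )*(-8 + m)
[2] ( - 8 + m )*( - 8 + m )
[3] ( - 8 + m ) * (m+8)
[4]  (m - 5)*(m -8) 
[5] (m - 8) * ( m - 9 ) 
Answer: 2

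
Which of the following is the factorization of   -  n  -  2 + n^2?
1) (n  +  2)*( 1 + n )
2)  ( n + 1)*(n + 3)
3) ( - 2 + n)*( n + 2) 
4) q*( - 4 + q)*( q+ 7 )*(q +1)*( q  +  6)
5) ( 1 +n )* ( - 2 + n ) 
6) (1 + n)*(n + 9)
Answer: 5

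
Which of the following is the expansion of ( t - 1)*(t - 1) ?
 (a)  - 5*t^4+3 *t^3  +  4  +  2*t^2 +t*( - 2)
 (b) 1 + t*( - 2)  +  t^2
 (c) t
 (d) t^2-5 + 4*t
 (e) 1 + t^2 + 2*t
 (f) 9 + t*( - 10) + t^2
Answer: b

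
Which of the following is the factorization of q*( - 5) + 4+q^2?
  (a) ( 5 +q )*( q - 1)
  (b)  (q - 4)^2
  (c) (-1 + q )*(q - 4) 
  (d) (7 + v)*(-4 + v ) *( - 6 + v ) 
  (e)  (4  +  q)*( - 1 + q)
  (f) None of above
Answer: c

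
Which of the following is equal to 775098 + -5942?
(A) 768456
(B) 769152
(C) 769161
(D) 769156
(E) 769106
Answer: D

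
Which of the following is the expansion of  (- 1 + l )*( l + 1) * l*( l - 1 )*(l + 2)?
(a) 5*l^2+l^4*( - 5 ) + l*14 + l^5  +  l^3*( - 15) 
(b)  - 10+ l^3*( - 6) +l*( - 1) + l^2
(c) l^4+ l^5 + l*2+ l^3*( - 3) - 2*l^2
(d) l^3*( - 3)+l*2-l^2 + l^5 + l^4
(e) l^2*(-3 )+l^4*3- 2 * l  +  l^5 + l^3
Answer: d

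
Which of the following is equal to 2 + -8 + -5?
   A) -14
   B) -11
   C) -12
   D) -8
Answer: B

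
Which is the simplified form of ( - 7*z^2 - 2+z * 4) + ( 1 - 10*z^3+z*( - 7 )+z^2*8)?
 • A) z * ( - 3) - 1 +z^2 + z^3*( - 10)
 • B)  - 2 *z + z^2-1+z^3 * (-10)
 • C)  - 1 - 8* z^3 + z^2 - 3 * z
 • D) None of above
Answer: A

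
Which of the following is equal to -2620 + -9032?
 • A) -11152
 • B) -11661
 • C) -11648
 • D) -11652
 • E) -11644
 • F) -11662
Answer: D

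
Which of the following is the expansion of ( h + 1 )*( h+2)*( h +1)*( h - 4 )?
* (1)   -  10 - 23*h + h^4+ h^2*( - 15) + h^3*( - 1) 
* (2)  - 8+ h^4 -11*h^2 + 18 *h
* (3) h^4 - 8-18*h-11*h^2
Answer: 3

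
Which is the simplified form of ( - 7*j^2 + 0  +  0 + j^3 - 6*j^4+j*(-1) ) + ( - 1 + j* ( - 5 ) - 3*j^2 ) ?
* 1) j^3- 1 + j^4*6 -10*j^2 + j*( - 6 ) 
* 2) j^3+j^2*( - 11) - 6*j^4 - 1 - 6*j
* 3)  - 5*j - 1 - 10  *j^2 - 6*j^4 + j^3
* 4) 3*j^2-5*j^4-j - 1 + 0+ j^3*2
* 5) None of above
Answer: 5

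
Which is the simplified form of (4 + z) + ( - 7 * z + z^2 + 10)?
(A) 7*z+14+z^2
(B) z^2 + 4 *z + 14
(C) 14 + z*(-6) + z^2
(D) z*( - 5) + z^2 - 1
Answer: C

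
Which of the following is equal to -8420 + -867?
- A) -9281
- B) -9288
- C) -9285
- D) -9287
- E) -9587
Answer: D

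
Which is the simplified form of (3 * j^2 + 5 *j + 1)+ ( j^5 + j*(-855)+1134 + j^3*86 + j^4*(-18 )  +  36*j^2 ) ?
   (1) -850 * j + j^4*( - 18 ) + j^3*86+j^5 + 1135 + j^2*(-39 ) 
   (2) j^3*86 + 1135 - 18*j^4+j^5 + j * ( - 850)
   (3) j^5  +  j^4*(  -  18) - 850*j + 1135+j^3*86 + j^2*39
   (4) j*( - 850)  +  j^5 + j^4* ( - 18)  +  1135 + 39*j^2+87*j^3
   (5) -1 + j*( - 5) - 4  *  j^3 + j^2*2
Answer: 3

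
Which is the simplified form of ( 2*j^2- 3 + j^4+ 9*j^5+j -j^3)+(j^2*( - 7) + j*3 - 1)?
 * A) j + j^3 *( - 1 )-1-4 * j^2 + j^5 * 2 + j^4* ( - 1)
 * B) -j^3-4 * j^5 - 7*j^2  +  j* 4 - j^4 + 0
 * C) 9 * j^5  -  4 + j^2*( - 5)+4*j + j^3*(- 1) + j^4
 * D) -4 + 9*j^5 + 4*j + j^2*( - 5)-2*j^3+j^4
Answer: C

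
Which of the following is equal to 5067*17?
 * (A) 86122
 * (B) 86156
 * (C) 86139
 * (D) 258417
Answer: C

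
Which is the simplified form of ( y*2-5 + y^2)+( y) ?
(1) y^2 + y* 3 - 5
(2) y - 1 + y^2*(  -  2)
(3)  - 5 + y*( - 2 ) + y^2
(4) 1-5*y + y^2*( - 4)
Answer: 1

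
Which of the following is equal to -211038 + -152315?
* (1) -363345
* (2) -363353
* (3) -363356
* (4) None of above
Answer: 2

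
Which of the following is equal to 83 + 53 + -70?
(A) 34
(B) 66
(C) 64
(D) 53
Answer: B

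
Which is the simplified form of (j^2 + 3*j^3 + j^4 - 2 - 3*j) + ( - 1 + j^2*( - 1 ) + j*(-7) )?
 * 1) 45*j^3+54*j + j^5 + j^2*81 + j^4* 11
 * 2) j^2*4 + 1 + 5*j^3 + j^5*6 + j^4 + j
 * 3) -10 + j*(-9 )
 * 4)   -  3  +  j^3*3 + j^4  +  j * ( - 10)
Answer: 4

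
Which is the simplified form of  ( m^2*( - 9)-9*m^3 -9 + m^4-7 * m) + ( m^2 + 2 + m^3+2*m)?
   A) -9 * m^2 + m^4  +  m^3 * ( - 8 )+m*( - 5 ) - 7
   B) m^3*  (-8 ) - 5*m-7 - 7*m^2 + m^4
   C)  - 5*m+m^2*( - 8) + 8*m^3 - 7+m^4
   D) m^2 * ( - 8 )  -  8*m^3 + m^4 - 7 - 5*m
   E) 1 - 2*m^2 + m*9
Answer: D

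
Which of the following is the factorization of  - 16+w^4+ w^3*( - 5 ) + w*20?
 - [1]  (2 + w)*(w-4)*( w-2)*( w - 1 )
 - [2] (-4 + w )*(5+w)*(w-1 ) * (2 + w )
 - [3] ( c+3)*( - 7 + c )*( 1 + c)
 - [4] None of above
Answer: 1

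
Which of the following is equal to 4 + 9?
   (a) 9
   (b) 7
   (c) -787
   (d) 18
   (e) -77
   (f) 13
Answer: f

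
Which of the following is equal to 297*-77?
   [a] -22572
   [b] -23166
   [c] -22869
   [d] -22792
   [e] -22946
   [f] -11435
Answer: c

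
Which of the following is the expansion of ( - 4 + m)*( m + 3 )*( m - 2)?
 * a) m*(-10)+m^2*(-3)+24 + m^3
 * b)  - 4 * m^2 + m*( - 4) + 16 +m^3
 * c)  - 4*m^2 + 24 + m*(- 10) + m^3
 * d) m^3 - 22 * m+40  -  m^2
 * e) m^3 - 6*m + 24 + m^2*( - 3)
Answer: a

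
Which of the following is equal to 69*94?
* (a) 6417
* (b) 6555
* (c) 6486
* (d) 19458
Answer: c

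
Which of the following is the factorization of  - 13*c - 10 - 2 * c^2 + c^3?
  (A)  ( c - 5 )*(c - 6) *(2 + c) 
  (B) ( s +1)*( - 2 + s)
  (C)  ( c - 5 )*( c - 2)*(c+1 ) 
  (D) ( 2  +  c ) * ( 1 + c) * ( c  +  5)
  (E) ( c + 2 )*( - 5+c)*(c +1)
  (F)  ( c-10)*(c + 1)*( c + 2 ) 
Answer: E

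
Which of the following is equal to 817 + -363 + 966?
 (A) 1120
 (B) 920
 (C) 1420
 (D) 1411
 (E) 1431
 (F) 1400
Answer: C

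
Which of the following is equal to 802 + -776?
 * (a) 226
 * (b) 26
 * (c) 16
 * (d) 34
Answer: b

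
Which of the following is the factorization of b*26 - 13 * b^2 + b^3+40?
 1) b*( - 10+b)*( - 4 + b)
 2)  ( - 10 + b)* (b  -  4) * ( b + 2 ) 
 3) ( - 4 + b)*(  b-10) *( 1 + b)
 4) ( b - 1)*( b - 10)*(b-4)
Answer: 3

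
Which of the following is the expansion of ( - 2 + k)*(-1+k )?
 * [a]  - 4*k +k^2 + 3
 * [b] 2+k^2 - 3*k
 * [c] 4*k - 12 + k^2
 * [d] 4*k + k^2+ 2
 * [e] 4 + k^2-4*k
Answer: b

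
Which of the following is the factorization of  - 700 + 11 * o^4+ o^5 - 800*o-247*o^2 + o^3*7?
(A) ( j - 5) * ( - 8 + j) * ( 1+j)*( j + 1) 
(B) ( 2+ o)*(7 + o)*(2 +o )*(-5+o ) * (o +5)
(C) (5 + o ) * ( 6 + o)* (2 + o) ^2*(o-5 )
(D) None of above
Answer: B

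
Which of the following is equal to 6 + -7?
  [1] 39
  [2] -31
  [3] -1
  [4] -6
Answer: 3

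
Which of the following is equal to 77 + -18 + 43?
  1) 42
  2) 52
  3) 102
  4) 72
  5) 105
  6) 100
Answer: 3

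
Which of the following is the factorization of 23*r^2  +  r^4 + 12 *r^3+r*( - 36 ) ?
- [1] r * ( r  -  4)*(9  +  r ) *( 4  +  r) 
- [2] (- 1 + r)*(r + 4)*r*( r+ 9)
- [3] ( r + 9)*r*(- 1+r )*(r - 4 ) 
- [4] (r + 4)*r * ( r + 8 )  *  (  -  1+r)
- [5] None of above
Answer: 2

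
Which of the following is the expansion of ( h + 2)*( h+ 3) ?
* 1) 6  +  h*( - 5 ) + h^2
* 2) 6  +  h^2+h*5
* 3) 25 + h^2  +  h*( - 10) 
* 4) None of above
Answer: 2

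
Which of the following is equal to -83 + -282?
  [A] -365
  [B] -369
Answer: A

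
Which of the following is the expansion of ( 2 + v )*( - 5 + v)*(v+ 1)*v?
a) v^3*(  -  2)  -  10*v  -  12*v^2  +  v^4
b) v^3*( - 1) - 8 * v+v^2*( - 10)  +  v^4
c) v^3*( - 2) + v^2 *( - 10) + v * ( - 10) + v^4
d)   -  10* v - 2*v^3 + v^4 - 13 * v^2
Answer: d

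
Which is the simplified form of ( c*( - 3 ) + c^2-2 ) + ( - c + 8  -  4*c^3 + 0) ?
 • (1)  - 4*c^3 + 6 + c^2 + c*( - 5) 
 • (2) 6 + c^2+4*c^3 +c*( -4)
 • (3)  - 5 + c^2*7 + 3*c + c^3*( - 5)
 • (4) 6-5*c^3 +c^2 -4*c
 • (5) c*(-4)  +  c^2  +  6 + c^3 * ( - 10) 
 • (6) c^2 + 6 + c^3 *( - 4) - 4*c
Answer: 6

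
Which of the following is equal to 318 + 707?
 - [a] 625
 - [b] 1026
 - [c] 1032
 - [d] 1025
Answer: d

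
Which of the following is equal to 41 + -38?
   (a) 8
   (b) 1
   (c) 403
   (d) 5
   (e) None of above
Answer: e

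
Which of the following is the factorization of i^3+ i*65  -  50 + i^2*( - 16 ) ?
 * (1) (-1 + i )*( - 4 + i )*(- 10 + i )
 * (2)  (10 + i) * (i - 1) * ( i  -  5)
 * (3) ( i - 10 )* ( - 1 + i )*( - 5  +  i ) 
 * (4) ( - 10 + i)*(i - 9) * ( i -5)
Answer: 3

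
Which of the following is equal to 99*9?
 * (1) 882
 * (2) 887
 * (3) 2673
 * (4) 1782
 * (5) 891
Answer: 5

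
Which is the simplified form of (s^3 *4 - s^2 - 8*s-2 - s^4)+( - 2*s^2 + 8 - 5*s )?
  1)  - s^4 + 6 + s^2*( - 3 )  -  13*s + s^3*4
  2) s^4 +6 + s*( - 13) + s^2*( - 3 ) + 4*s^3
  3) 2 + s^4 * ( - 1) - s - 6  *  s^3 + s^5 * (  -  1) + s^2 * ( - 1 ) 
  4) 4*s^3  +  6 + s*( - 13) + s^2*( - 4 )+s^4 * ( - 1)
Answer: 1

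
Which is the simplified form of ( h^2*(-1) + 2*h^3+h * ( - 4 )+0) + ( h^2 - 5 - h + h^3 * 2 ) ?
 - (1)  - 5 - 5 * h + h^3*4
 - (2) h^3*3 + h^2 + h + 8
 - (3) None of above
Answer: 1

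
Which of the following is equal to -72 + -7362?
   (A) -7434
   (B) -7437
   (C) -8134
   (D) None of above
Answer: A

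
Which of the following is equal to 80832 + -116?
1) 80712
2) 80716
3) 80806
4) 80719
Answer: 2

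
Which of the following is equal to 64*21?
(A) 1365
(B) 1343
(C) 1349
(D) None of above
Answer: D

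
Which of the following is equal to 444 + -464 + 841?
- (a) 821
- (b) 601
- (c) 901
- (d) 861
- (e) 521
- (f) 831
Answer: a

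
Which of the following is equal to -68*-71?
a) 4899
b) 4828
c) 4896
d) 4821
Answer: b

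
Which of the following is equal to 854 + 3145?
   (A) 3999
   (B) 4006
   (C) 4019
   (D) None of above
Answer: A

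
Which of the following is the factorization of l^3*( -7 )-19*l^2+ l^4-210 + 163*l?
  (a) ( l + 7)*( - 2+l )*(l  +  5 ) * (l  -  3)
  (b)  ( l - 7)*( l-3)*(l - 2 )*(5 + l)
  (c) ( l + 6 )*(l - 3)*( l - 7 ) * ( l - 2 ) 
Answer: b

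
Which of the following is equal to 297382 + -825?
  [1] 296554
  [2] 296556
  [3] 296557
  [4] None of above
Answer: 3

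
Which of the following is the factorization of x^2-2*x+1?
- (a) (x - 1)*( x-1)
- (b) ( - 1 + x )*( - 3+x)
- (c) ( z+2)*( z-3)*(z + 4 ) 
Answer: a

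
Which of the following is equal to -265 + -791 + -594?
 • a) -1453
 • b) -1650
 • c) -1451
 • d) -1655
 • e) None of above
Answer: b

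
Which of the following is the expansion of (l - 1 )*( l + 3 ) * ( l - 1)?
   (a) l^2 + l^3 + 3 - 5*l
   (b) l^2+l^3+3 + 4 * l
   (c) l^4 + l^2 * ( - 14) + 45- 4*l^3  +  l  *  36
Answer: a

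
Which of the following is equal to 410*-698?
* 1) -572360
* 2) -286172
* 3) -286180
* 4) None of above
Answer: 3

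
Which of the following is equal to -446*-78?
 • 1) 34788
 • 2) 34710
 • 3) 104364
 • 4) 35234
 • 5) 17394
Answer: 1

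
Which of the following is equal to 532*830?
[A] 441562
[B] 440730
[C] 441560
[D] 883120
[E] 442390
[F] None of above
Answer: C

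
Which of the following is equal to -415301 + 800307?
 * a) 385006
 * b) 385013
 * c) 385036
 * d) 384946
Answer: a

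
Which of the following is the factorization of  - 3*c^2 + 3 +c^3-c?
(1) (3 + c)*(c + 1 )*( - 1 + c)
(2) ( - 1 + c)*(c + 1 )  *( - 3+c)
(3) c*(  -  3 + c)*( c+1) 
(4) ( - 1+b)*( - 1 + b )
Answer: 2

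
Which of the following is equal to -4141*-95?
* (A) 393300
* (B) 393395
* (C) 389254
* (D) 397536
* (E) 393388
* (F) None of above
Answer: B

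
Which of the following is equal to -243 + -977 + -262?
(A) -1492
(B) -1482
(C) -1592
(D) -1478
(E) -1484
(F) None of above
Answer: B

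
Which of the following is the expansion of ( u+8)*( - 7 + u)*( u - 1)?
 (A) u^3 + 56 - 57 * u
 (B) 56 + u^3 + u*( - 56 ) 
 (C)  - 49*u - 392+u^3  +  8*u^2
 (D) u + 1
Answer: A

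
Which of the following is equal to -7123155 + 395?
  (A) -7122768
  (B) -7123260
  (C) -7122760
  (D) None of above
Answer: C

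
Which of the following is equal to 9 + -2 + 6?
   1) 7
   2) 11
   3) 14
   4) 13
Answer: 4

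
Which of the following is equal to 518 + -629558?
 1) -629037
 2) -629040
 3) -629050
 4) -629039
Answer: 2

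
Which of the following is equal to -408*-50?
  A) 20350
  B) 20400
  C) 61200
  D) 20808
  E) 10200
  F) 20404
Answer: B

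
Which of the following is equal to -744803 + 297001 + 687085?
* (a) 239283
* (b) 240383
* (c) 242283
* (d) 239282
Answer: a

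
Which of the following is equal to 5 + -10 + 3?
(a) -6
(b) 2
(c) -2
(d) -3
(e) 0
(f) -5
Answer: c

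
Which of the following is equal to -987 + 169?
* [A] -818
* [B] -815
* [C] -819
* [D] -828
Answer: A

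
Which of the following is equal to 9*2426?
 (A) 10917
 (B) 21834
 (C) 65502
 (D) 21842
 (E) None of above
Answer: B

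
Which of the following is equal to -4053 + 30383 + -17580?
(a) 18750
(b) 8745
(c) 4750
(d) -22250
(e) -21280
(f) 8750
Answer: f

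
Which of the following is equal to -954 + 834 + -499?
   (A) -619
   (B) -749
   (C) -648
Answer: A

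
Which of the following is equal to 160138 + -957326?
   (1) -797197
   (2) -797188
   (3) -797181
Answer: 2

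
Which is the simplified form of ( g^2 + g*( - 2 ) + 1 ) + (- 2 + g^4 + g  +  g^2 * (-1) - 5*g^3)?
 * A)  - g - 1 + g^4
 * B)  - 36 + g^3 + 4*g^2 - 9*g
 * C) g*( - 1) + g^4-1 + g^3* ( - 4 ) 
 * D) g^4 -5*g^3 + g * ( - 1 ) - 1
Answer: D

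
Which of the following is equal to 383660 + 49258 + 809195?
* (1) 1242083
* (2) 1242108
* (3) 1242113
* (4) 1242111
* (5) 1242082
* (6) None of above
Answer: 3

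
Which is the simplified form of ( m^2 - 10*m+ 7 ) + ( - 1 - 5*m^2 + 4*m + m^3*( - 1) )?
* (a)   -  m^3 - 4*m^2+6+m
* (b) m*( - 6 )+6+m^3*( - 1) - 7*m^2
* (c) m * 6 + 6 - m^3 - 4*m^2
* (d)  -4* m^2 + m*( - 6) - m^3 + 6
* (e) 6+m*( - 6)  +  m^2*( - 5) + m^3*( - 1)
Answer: d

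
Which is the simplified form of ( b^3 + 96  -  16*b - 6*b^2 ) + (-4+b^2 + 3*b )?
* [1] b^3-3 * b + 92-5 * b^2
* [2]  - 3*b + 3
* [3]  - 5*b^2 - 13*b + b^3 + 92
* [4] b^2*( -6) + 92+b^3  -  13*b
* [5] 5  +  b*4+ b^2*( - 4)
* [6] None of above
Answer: 3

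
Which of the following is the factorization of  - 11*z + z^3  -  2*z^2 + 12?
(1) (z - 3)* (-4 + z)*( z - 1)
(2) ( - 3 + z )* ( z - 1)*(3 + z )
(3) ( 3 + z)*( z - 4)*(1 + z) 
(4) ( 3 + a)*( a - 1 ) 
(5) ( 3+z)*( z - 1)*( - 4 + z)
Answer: 5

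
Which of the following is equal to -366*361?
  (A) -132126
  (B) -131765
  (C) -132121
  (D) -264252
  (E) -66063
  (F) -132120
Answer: A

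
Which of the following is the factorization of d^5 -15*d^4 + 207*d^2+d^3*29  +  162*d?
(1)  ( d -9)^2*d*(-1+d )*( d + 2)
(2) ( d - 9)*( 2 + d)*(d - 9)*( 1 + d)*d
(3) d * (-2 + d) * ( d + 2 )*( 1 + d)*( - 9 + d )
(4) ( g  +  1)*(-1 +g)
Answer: 2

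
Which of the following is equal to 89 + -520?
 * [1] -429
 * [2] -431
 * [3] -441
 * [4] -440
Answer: 2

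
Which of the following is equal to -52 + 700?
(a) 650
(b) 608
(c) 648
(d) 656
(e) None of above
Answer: c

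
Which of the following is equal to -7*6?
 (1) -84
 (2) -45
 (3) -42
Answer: 3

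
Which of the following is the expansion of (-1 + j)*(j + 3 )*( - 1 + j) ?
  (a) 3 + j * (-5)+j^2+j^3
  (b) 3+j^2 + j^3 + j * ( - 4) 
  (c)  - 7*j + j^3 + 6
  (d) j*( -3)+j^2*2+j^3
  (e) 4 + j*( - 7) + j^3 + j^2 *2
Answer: a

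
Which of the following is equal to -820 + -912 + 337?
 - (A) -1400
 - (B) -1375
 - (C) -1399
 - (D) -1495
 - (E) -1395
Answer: E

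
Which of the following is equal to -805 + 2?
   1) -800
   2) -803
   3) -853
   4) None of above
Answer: 2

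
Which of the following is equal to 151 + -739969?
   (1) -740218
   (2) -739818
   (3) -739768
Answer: 2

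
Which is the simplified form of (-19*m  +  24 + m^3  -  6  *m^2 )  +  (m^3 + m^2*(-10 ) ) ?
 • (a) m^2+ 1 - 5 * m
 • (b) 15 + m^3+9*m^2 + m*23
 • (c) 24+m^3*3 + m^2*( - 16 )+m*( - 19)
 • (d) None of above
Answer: d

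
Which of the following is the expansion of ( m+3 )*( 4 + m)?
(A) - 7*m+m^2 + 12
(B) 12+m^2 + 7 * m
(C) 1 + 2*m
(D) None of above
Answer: B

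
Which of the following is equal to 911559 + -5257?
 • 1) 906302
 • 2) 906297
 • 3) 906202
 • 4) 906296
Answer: 1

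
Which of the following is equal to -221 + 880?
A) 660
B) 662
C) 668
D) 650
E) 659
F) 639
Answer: E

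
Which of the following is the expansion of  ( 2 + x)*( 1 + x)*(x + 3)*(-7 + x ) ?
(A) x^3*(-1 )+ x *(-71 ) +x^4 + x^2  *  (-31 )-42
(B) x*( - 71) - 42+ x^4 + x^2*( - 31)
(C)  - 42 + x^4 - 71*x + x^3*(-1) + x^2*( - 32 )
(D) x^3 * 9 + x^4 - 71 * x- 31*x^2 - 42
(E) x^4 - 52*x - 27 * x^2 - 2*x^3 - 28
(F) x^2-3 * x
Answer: A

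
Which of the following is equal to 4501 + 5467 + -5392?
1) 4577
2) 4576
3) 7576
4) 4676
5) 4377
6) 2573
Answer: 2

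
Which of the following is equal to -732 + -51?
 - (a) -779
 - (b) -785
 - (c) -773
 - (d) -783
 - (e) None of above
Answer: d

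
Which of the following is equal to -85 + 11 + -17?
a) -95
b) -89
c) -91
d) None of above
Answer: c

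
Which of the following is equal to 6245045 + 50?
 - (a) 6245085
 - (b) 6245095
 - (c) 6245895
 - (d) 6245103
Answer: b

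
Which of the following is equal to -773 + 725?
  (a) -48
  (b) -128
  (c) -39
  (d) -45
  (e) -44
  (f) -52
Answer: a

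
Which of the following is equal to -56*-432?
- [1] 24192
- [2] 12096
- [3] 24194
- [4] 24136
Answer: 1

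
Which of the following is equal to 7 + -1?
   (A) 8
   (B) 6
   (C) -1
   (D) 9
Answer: B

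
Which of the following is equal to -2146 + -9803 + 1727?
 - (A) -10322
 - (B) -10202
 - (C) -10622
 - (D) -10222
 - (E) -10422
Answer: D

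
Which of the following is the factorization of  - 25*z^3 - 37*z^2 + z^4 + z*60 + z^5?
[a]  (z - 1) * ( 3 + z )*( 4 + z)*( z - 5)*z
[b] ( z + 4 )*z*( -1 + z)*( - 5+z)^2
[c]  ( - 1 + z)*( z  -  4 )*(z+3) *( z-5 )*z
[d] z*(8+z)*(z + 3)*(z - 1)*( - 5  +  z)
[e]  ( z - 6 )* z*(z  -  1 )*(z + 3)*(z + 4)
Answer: a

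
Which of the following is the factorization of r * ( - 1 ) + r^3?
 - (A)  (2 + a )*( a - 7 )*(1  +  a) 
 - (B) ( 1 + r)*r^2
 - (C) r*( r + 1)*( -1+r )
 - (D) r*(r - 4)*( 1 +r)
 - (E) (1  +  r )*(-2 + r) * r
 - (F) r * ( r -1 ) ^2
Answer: C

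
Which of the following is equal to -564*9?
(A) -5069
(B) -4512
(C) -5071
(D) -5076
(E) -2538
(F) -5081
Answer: D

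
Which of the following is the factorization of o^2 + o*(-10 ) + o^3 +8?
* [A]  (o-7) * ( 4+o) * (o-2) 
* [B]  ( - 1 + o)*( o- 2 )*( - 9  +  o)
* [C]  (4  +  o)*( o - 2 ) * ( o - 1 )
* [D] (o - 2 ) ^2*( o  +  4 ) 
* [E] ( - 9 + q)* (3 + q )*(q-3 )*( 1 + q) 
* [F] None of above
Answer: C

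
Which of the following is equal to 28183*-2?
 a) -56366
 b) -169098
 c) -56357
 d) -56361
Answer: a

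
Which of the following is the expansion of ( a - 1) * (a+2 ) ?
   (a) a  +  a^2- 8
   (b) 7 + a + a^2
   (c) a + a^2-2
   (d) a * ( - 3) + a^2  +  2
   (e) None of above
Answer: c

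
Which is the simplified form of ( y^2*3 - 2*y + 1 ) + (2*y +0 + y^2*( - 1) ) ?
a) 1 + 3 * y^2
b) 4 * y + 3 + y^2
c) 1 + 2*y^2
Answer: c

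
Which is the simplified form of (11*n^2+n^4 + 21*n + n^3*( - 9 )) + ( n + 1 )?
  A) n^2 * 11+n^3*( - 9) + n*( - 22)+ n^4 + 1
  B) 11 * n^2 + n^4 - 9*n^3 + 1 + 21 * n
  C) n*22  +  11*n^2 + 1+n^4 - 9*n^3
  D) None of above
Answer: C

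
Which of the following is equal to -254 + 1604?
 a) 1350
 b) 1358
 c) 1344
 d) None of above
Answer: a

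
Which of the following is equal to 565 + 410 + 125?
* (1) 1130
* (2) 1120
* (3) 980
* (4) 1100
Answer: 4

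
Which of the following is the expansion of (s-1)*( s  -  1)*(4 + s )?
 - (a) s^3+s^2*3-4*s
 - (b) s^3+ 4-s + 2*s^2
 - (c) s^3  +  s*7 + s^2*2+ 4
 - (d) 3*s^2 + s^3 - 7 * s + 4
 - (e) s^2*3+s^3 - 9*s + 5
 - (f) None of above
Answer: f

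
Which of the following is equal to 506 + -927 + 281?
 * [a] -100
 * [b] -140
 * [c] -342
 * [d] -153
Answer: b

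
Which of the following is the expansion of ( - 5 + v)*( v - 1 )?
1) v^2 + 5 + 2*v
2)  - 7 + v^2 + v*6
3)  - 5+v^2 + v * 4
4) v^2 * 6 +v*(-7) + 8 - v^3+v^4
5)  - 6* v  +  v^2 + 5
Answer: 5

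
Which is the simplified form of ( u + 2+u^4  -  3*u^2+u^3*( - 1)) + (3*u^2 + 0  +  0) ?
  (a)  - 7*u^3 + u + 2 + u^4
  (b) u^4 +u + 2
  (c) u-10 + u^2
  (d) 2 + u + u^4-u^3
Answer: d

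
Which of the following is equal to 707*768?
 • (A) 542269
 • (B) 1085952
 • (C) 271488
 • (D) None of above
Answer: D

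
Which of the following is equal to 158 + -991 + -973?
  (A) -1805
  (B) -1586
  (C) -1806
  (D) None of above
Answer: C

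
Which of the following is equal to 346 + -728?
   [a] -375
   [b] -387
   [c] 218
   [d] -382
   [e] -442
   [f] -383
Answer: d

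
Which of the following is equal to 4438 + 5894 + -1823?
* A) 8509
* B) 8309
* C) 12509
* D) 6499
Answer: A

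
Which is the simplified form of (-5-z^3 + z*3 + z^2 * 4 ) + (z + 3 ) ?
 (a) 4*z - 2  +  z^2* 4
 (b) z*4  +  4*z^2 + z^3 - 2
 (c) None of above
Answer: c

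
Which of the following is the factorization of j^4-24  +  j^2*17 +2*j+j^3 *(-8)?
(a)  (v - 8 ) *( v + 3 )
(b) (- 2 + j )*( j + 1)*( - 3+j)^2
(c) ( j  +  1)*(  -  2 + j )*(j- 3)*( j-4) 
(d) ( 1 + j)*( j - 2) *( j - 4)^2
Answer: c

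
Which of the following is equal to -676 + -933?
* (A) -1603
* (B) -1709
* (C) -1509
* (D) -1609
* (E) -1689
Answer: D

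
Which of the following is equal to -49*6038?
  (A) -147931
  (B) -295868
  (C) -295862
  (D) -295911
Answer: C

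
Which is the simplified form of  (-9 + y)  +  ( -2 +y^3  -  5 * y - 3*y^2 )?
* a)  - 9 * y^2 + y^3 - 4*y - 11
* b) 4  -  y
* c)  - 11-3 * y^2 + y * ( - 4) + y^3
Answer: c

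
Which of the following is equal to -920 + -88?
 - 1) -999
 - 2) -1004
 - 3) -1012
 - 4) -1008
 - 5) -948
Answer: 4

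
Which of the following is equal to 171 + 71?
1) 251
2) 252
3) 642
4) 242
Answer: 4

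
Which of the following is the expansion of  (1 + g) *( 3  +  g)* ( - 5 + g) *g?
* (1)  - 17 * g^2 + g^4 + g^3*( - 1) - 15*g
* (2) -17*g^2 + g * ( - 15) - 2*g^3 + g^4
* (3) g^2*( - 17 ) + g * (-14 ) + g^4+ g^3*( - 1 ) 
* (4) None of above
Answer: 1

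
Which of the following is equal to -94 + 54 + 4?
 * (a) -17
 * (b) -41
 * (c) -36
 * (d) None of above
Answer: c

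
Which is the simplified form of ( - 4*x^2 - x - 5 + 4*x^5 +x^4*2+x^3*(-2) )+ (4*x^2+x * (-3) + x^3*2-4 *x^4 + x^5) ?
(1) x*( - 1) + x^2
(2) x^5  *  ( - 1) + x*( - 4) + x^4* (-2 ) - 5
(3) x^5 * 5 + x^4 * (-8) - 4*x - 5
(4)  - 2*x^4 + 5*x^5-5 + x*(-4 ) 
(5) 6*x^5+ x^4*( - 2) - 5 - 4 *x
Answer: 4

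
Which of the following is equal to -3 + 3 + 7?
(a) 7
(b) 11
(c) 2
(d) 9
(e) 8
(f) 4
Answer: a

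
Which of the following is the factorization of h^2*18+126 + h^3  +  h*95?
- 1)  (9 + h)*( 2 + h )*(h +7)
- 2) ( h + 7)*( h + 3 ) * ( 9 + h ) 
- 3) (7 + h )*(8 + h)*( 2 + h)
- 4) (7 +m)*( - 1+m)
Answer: 1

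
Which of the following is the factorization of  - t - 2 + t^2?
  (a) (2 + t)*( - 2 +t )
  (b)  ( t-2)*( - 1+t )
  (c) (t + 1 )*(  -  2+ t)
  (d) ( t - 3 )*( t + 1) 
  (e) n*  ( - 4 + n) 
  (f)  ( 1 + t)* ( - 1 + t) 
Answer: c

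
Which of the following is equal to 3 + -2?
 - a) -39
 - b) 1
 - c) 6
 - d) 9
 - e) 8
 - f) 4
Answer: b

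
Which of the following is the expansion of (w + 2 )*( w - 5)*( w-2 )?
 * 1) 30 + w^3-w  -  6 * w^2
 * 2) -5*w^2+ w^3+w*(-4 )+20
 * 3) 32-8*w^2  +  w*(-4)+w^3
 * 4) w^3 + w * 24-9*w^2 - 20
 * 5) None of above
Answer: 2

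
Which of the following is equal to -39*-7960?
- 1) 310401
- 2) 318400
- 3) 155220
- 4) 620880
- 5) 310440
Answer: 5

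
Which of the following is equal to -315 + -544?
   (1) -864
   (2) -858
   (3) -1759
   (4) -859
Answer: 4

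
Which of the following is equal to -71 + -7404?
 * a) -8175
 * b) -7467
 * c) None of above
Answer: c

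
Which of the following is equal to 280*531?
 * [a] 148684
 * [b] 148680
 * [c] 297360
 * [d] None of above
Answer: b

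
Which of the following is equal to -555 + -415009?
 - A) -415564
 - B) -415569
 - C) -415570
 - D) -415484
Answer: A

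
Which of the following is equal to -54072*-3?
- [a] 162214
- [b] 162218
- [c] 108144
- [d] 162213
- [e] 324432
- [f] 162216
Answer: f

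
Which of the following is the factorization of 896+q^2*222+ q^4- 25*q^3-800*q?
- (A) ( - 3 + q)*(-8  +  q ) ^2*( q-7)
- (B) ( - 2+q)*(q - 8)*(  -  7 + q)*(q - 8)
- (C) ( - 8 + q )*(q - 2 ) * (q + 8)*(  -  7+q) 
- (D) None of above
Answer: B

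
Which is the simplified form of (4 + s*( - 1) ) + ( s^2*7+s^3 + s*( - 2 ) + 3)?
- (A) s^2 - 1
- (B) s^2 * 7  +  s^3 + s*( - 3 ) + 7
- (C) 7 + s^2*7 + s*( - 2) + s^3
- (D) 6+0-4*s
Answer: B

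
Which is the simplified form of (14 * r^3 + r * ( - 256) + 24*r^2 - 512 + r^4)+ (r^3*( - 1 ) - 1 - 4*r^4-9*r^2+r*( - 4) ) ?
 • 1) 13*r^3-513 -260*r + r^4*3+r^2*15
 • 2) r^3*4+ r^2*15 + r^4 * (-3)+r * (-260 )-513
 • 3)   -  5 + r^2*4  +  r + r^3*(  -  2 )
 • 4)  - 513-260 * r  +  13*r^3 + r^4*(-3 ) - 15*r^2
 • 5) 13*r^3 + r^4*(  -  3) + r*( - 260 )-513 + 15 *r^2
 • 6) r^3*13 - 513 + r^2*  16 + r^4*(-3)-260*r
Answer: 5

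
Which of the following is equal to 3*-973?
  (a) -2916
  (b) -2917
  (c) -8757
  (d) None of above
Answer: d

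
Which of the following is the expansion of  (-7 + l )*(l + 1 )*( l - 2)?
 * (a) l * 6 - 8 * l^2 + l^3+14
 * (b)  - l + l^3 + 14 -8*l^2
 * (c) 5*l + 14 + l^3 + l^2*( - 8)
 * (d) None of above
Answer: c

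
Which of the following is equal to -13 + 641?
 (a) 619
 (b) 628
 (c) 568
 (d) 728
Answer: b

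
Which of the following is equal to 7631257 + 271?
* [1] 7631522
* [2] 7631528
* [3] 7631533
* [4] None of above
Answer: 2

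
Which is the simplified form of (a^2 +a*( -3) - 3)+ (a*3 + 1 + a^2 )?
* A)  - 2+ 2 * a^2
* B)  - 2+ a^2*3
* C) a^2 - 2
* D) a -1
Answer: A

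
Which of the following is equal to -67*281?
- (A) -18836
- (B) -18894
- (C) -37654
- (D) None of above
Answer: D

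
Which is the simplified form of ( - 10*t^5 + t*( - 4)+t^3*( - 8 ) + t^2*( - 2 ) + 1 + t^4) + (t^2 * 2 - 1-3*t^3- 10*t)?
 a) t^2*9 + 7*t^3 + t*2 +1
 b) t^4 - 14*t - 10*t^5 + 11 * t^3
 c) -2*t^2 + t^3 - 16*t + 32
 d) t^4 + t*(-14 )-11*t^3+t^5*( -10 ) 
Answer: d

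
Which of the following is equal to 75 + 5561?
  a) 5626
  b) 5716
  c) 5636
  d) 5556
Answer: c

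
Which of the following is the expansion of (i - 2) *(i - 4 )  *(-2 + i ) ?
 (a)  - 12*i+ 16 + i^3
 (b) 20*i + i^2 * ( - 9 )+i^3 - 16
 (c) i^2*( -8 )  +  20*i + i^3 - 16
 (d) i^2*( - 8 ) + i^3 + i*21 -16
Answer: c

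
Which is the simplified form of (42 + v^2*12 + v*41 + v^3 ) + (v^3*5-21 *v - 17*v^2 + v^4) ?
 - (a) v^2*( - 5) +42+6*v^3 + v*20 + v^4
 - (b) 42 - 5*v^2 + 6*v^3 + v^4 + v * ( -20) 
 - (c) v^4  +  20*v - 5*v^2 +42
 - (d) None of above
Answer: a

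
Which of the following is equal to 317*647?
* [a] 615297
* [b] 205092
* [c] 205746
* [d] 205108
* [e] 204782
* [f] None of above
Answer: f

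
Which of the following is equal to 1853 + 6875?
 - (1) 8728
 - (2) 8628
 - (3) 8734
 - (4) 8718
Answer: 1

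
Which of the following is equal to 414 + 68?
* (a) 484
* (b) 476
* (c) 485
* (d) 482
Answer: d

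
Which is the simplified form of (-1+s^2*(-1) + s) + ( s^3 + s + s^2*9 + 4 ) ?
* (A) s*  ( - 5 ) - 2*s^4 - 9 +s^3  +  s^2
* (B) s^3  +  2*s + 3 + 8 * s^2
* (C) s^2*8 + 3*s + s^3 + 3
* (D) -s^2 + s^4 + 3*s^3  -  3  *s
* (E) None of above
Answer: B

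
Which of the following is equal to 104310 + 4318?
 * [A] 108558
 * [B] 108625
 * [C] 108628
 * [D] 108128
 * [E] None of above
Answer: C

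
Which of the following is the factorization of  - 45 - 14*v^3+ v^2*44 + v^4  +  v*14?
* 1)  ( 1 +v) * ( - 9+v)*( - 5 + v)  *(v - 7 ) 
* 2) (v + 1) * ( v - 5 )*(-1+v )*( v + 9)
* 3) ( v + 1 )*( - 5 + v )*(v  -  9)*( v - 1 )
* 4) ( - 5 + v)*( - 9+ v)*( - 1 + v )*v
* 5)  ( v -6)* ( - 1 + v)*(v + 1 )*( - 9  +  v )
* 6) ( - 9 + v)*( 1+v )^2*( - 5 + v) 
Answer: 3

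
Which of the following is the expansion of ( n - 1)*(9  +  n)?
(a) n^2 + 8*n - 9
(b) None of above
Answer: a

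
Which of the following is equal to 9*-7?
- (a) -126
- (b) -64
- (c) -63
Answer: c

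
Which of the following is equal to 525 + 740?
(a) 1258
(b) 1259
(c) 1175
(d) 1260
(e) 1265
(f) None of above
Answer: e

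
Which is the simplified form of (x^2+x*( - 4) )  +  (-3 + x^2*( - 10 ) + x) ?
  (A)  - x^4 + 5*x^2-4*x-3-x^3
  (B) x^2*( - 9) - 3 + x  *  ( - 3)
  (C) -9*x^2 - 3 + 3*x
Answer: B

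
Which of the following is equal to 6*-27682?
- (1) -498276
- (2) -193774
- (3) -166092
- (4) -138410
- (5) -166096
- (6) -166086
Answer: 3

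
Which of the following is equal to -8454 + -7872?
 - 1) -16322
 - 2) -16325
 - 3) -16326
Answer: 3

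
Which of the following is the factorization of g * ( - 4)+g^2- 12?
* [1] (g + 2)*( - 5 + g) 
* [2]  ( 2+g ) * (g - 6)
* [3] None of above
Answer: 2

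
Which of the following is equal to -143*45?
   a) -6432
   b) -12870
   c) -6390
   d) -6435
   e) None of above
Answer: d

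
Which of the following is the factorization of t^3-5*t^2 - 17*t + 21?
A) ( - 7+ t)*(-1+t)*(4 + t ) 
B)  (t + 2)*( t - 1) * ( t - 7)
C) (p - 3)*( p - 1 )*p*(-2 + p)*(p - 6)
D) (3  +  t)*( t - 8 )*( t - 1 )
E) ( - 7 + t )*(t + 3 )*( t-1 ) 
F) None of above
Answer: E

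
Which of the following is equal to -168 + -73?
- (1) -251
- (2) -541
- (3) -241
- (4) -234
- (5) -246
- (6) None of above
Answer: 3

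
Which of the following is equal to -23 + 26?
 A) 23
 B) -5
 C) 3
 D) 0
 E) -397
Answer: C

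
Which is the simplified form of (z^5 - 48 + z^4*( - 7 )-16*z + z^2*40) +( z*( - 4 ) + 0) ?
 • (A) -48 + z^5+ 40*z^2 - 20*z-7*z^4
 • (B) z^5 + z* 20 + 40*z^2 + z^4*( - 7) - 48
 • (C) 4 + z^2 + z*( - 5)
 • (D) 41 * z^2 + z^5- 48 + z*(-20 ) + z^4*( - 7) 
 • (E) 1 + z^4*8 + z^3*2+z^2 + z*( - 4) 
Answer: A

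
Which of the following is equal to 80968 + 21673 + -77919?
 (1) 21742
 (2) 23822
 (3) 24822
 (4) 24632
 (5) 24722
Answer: 5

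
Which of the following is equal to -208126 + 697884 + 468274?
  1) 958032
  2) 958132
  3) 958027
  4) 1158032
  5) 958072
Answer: 1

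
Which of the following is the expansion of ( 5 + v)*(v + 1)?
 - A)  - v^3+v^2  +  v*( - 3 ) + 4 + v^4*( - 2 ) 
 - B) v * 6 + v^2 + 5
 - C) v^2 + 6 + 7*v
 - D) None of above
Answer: B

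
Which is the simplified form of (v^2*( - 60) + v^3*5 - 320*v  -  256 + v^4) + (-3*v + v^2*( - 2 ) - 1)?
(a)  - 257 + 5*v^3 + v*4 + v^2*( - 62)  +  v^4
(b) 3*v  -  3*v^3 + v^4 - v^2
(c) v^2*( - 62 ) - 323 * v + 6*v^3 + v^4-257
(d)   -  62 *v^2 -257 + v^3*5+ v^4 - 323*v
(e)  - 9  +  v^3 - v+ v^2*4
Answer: d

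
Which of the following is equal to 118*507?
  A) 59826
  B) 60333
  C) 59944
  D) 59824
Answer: A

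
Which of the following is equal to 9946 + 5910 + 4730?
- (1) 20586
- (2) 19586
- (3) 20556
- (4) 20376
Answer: 1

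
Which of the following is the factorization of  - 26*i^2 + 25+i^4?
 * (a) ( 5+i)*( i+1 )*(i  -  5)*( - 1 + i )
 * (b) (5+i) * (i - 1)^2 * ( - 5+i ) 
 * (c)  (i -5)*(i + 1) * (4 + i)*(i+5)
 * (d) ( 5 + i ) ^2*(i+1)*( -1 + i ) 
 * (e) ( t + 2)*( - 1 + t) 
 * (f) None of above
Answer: a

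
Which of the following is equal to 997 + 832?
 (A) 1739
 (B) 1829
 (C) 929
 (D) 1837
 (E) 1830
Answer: B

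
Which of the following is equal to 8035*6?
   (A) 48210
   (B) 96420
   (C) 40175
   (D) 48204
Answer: A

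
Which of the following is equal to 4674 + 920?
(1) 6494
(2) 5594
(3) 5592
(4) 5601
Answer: 2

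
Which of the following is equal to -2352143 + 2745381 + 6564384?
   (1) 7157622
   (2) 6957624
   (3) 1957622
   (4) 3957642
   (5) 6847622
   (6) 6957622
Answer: 6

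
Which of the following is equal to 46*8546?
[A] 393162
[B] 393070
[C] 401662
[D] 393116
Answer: D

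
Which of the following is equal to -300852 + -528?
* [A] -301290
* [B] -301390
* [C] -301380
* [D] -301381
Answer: C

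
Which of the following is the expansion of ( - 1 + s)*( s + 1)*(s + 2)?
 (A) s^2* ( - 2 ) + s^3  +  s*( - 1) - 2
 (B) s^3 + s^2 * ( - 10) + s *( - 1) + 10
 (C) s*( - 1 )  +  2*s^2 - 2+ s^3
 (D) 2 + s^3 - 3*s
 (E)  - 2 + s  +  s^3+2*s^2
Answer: C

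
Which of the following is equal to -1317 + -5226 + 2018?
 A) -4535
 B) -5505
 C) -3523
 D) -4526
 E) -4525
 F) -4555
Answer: E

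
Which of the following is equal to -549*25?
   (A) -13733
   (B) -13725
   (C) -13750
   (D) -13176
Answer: B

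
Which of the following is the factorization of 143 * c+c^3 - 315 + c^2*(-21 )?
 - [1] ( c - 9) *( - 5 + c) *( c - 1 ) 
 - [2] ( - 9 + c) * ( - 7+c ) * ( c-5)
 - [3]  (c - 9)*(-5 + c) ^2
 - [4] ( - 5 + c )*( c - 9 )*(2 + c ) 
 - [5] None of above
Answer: 2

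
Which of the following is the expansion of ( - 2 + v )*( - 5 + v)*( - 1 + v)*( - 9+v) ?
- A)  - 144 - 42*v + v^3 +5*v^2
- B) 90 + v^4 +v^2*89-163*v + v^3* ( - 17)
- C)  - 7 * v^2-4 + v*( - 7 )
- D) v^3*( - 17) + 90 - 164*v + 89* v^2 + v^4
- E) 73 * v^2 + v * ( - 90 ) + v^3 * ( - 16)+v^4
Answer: B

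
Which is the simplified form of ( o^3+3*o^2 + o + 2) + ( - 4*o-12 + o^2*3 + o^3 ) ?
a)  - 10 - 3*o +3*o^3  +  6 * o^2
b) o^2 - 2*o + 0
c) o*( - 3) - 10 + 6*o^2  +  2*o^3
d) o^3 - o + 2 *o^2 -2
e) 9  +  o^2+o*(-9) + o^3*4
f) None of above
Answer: c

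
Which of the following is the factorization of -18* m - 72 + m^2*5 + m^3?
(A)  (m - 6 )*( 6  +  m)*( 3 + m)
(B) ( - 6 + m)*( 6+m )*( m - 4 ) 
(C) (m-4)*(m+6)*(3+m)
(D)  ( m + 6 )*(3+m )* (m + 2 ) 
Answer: C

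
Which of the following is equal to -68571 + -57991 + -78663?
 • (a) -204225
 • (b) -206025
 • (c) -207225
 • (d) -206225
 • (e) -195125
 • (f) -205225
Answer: f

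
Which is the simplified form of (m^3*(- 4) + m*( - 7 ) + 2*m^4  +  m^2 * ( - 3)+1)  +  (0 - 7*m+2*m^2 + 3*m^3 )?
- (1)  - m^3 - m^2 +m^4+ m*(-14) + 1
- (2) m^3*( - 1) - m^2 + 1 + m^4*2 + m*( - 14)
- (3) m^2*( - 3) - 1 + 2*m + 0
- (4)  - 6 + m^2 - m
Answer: 2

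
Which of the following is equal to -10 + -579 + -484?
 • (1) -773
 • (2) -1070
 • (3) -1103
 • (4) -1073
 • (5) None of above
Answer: 4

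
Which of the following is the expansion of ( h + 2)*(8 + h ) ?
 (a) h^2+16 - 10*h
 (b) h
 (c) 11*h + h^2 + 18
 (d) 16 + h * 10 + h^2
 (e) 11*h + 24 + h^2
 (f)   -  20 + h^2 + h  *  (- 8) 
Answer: d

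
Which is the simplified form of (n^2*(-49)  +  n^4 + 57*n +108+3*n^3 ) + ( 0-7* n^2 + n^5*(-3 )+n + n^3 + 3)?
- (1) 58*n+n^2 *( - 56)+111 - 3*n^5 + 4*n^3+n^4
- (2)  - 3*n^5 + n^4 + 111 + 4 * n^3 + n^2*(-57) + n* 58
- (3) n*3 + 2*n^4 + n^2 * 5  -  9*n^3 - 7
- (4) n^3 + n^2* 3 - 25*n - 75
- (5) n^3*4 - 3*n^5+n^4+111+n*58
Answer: 1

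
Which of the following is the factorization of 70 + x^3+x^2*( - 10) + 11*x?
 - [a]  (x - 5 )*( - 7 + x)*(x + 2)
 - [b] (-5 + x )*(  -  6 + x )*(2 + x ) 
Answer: a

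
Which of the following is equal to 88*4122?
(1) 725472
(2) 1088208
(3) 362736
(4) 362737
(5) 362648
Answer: 3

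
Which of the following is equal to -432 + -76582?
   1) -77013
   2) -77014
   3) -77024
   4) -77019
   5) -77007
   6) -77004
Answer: 2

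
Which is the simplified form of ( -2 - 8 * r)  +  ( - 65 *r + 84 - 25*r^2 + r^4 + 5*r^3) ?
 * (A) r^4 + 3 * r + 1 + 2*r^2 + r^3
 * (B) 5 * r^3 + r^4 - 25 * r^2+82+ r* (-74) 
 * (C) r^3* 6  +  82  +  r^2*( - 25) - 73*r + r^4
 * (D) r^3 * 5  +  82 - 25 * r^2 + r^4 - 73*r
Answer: D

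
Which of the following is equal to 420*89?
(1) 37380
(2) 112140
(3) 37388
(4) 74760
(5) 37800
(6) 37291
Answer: 1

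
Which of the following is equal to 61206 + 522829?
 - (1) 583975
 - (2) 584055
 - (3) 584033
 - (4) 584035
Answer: 4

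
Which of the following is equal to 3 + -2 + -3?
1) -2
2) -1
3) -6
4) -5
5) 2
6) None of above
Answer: 1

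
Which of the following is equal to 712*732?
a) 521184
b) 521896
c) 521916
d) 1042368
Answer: a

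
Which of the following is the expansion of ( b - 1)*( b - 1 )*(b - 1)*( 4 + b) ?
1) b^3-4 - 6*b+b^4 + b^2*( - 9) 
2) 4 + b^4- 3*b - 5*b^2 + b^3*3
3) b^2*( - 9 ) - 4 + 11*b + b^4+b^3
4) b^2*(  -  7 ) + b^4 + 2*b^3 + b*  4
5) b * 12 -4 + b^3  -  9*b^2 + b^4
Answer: 3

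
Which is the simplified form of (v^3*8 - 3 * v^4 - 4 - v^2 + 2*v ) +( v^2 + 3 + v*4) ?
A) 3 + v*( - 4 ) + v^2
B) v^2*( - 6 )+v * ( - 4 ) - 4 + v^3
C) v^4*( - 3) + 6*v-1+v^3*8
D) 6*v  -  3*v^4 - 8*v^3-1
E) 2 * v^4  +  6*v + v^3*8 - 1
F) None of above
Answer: C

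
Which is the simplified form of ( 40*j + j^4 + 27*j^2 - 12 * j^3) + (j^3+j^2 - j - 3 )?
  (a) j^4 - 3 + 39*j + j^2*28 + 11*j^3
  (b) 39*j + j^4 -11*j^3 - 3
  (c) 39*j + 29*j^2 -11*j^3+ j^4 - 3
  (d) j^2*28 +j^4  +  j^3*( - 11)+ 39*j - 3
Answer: d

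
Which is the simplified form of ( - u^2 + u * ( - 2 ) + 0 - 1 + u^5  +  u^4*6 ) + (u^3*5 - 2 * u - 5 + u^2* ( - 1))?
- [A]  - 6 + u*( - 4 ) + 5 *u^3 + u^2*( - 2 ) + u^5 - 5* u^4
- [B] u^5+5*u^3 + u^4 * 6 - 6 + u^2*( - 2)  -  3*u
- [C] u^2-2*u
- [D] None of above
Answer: D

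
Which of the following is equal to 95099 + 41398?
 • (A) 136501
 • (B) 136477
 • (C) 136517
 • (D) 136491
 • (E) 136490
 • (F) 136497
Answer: F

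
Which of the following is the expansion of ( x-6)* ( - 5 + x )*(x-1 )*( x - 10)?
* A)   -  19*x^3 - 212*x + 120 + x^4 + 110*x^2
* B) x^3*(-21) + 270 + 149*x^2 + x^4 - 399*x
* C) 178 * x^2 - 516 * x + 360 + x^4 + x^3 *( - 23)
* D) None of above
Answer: D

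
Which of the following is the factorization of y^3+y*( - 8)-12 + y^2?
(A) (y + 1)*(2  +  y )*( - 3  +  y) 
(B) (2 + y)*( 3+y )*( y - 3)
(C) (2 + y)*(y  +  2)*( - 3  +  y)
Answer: C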